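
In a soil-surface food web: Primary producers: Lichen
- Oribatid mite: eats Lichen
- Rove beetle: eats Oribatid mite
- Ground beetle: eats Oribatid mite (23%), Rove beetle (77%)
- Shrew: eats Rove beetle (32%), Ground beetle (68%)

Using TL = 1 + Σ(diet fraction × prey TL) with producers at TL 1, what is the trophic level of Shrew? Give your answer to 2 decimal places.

4.52

Oribatid mite: 1 + 1 = 2
Rove beetle: 1 + 2 = 3
Ground beetle: 1 + (0.23×2 + 0.77×3) = 3.77
Shrew: 1 + (0.32×3 + 0.68×3.77) = 4.5236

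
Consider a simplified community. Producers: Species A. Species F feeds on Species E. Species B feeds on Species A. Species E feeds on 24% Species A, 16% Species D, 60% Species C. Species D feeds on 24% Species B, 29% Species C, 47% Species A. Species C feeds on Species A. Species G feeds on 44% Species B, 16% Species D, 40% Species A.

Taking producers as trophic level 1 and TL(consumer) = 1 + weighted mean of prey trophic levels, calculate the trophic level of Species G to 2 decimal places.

Species B: 1 + 1 = 2
Species C: 1 + 1 = 2
Species D: 1 + (0.24×2 + 0.29×2 + 0.47×1) = 2.53
Species E: 1 + (0.24×1 + 0.16×2.53 + 0.6×2) = 2.8448
Species F: 1 + 2.8448 = 3.8448
Species G: 1 + (0.44×2 + 0.16×2.53 + 0.4×1) = 2.6848

2.68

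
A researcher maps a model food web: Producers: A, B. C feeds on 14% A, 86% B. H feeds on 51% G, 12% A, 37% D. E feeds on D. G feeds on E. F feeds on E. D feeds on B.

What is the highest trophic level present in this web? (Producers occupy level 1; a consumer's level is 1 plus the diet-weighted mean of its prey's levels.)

C: 1 + (0.14×1 + 0.86×1) = 2
D: 1 + 1 = 2
E: 1 + 2 = 3
F: 1 + 3 = 4
G: 1 + 3 = 4
H: 1 + (0.51×4 + 0.12×1 + 0.37×2) = 3.9

4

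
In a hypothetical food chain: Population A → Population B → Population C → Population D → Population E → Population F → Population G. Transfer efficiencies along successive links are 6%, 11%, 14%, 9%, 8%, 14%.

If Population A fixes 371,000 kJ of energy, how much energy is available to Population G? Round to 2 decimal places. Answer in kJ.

Population B: 371000 × 0.06 = 22260 kJ
Population C: 22260 × 0.11 = 2448.6 kJ
Population D: 2448.6 × 0.14 = 342.804 kJ
Population E: 342.804 × 0.09 = 30.85236 kJ
Population F: 30.85236 × 0.08 = 2.4681888 kJ
Population G: 2.4681888 × 0.14 = 0.345546432 kJ

0.35 kJ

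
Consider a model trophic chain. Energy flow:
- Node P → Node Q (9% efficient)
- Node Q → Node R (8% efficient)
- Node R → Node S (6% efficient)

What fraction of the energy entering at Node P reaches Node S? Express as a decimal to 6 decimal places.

Product of link efficiencies: 0.09 × 0.08 × 0.06 = 0.000432

0.000432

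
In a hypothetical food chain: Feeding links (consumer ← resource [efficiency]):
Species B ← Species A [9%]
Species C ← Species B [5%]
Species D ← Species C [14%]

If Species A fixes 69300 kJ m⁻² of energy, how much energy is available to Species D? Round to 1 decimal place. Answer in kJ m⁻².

43.7 kJ m⁻²

Species B: 69300 × 0.09 = 6237 kJ m⁻²
Species C: 6237 × 0.05 = 311.85 kJ m⁻²
Species D: 311.85 × 0.14 = 43.659 kJ m⁻²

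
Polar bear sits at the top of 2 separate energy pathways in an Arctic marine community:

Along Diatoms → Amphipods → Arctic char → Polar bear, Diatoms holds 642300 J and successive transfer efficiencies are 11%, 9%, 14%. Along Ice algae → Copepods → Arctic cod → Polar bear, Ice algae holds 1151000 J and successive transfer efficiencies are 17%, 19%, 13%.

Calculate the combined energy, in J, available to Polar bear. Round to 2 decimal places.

Via Diatoms: 642300 × 0.11 × 0.09 × 0.14 = 890.2278 J
Via Ice algae: 1151000 × 0.17 × 0.19 × 0.13 = 4833.049 J
Total at Polar bear: 890.2278 + 4833.049 = 5723.2768 J

5723.28 J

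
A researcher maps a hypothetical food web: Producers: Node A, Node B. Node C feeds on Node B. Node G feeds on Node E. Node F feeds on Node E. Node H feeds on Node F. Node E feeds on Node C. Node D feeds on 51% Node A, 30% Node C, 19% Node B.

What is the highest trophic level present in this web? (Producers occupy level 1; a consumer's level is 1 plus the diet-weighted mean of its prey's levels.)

5

Node C: 1 + 1 = 2
Node D: 1 + (0.51×1 + 0.3×2 + 0.19×1) = 2.3
Node E: 1 + 2 = 3
Node F: 1 + 3 = 4
Node G: 1 + 3 = 4
Node H: 1 + 4 = 5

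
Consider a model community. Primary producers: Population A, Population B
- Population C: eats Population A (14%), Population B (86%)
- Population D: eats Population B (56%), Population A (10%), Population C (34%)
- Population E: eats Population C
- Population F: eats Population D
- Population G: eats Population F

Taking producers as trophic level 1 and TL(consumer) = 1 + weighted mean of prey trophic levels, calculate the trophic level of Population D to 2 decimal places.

Population C: 1 + (0.14×1 + 0.86×1) = 2
Population D: 1 + (0.56×1 + 0.1×1 + 0.34×2) = 2.34
Population E: 1 + 2 = 3
Population F: 1 + 2.34 = 3.34
Population G: 1 + 3.34 = 4.34

2.34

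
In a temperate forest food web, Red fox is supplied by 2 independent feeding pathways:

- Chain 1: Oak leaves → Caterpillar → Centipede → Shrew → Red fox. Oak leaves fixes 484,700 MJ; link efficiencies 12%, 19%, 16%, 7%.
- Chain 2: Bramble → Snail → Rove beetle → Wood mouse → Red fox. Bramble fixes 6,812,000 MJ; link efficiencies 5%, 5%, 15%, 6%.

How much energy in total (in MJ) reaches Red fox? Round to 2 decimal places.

Chain 1: 484700 × 0.12 × 0.19 × 0.16 × 0.07 = 123.772992 MJ
Chain 2: 6812000 × 0.05 × 0.05 × 0.15 × 0.06 = 153.27 MJ
Total at Red fox: 123.772992 + 153.27 = 277.042992 MJ

277.04 MJ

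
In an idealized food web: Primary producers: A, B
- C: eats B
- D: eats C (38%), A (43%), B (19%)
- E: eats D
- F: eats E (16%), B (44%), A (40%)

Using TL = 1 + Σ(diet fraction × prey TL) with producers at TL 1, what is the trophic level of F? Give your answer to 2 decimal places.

C: 1 + 1 = 2
D: 1 + (0.38×2 + 0.43×1 + 0.19×1) = 2.38
E: 1 + 2.38 = 3.38
F: 1 + (0.16×3.38 + 0.44×1 + 0.4×1) = 2.3808

2.38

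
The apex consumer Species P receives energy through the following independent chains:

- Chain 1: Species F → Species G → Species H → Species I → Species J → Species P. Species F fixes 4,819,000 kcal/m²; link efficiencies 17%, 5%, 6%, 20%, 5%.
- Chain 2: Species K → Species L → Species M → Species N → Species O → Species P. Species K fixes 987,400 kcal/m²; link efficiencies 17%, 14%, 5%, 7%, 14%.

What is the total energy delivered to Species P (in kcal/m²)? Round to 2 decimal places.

36.09 kcal/m²

Chain 1: 4819000 × 0.17 × 0.05 × 0.06 × 0.2 × 0.05 = 24.5769 kcal/m²
Chain 2: 987400 × 0.17 × 0.14 × 0.05 × 0.07 × 0.14 = 11.5150588 kcal/m²
Total at Species P: 24.5769 + 11.5150588 = 36.0919588 kcal/m²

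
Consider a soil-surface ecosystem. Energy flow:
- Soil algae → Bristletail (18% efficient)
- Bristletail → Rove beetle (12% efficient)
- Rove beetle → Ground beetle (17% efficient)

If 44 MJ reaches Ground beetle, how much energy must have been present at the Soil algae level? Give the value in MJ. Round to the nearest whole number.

11983 MJ

Cumulative transfer efficiency: 0.18 × 0.12 × 0.17 = 0.003672
Soil algae energy = 44 / 0.003672 = 11983 MJ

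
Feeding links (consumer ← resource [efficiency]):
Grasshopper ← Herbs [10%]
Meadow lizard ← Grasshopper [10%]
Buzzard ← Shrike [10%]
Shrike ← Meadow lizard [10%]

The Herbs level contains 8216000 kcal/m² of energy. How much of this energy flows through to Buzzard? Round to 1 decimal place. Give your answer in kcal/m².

821.6 kcal/m²

Grasshopper: 8216000 × 0.1 = 821600 kcal/m²
Meadow lizard: 821600 × 0.1 = 82160 kcal/m²
Shrike: 82160 × 0.1 = 8216 kcal/m²
Buzzard: 8216 × 0.1 = 821.6 kcal/m²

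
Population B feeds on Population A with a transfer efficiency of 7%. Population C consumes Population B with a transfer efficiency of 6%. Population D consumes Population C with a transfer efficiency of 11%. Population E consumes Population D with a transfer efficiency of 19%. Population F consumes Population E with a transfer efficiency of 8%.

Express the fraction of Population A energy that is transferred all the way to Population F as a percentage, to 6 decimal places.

0.000702%

Product of link efficiencies: 0.07 × 0.06 × 0.11 × 0.19 × 0.08 = 0.0000070224
As a percentage: 0.0000070224 × 100 = 0.000702%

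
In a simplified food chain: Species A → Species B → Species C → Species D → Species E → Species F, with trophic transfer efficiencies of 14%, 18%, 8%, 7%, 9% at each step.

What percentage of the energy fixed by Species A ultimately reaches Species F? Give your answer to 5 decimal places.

Product of link efficiencies: 0.14 × 0.18 × 0.08 × 0.07 × 0.09 = 0.0000127008
As a percentage: 0.0000127008 × 100 = 0.00127%

0.00127%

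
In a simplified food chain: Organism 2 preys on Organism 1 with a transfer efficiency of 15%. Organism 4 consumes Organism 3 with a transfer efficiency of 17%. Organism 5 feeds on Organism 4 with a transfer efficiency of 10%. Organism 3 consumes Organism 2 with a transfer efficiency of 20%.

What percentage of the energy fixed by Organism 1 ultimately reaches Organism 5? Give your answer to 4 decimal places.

Product of link efficiencies: 0.15 × 0.2 × 0.17 × 0.1 = 0.00051
As a percentage: 0.00051 × 100 = 0.0510%

0.0510%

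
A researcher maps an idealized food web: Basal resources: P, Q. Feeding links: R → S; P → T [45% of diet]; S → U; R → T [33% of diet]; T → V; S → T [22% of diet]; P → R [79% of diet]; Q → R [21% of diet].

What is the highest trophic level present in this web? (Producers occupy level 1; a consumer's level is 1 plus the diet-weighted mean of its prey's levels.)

4

R: 1 + (0.79×1 + 0.21×1) = 2
S: 1 + 2 = 3
T: 1 + (0.33×2 + 0.45×1 + 0.22×3) = 2.77
U: 1 + 3 = 4
V: 1 + 2.77 = 3.77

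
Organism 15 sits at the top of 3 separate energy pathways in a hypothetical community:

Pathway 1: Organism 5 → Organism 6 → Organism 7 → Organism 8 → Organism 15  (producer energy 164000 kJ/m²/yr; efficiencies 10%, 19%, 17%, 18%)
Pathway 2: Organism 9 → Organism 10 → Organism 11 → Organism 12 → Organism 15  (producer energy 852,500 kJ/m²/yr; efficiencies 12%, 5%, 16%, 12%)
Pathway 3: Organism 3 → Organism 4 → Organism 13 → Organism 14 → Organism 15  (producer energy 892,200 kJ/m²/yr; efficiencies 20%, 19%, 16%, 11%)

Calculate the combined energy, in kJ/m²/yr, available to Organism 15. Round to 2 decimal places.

790.26 kJ/m²/yr

Pathway 1: 164000 × 0.1 × 0.19 × 0.17 × 0.18 = 95.3496 kJ/m²/yr
Pathway 2: 852500 × 0.12 × 0.05 × 0.16 × 0.12 = 98.208 kJ/m²/yr
Pathway 3: 892200 × 0.2 × 0.19 × 0.16 × 0.11 = 596.70336 kJ/m²/yr
Total at Organism 15: 95.3496 + 98.208 + 596.70336 = 790.26096 kJ/m²/yr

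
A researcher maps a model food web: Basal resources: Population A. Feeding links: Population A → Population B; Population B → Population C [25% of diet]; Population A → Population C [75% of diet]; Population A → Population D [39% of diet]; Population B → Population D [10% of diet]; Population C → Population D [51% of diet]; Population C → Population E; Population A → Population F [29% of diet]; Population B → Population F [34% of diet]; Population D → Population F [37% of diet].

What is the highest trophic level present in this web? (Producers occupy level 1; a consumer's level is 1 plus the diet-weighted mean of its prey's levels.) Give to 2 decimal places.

3.25

Population B: 1 + 1 = 2
Population C: 1 + (0.25×2 + 0.75×1) = 2.25
Population D: 1 + (0.39×1 + 0.1×2 + 0.51×2.25) = 2.7375
Population E: 1 + 2.25 = 3.25
Population F: 1 + (0.29×1 + 0.34×2 + 0.37×2.7375) = 2.982875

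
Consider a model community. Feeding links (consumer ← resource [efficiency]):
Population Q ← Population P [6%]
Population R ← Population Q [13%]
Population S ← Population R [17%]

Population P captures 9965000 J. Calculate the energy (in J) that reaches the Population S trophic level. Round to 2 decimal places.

Population Q: 9965000 × 0.06 = 597900 J
Population R: 597900 × 0.13 = 77727 J
Population S: 77727 × 0.17 = 13213.59 J

13213.59 J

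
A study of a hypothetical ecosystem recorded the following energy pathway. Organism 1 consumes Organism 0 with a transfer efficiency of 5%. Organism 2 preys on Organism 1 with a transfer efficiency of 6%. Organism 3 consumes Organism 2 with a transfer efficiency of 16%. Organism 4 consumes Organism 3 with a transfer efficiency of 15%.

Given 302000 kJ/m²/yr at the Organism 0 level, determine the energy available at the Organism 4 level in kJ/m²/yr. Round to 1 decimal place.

21.7 kJ/m²/yr

Organism 1: 302000 × 0.05 = 15100 kJ/m²/yr
Organism 2: 15100 × 0.06 = 906 kJ/m²/yr
Organism 3: 906 × 0.16 = 144.96 kJ/m²/yr
Organism 4: 144.96 × 0.15 = 21.744 kJ/m²/yr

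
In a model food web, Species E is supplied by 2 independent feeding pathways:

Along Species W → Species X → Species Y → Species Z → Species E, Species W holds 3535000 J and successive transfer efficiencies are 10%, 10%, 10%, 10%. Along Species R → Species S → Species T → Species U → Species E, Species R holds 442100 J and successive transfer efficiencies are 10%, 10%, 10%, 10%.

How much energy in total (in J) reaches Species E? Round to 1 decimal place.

397.7 J

Via Species W: 3535000 × 0.1 × 0.1 × 0.1 × 0.1 = 353.5 J
Via Species R: 442100 × 0.1 × 0.1 × 0.1 × 0.1 = 44.21 J
Total at Species E: 353.5 + 44.21 = 397.71 J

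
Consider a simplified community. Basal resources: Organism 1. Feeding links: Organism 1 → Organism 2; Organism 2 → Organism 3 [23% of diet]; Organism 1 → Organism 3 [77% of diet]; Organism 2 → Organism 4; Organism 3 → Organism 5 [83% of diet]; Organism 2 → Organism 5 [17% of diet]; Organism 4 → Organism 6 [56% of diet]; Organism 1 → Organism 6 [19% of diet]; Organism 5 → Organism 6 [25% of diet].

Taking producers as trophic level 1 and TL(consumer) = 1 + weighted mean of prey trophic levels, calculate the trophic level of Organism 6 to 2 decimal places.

3.67

Organism 2: 1 + 1 = 2
Organism 3: 1 + (0.23×2 + 0.77×1) = 2.23
Organism 4: 1 + 2 = 3
Organism 5: 1 + (0.83×2.23 + 0.17×2) = 3.1909
Organism 6: 1 + (0.56×3 + 0.19×1 + 0.25×3.1909) = 3.667725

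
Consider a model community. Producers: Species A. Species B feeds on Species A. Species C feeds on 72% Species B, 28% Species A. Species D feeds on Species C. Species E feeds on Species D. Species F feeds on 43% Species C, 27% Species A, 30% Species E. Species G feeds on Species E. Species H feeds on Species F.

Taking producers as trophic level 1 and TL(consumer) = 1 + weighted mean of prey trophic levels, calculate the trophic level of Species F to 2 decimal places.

Species B: 1 + 1 = 2
Species C: 1 + (0.72×2 + 0.28×1) = 2.72
Species D: 1 + 2.72 = 3.72
Species E: 1 + 3.72 = 4.72
Species F: 1 + (0.43×2.72 + 0.27×1 + 0.3×4.72) = 3.8556
Species G: 1 + 4.72 = 5.72
Species H: 1 + 3.8556 = 4.8556

3.86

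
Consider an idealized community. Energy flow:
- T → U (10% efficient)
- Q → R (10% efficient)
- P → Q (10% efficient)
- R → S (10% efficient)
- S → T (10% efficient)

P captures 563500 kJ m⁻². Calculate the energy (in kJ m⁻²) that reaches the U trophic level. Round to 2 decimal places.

5.64 kJ m⁻²

Q: 563500 × 0.1 = 56350 kJ m⁻²
R: 56350 × 0.1 = 5635 kJ m⁻²
S: 5635 × 0.1 = 563.5 kJ m⁻²
T: 563.5 × 0.1 = 56.35 kJ m⁻²
U: 56.35 × 0.1 = 5.635 kJ m⁻²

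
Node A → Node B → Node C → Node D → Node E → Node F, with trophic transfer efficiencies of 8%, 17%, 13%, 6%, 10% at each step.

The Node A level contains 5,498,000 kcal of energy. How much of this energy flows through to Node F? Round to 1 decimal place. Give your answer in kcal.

Node B: 5498000 × 0.08 = 439840 kcal
Node C: 439840 × 0.17 = 74772.8 kcal
Node D: 74772.8 × 0.13 = 9720.464 kcal
Node E: 9720.464 × 0.06 = 583.22784 kcal
Node F: 583.22784 × 0.1 = 58.322784 kcal

58.3 kcal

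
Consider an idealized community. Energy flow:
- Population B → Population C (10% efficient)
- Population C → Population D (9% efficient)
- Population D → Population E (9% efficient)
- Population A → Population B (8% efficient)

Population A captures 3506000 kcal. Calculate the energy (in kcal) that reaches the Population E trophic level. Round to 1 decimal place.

227.2 kcal

Population B: 3506000 × 0.08 = 280480 kcal
Population C: 280480 × 0.1 = 28048 kcal
Population D: 28048 × 0.09 = 2524.32 kcal
Population E: 2524.32 × 0.09 = 227.1888 kcal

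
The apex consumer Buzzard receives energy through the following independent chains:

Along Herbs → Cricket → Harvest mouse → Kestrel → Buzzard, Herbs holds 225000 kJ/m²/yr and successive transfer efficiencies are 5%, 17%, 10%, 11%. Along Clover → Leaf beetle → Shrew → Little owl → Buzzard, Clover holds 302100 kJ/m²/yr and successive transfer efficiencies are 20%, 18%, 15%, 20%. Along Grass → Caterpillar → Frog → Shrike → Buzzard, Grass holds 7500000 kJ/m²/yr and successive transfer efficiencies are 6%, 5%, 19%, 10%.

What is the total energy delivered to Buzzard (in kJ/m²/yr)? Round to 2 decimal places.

774.81 kJ/m²/yr

Via Herbs: 225000 × 0.05 × 0.17 × 0.1 × 0.11 = 21.0375 kJ/m²/yr
Via Clover: 302100 × 0.2 × 0.18 × 0.15 × 0.2 = 326.268 kJ/m²/yr
Via Grass: 7500000 × 0.06 × 0.05 × 0.19 × 0.1 = 427.5 kJ/m²/yr
Total at Buzzard: 21.0375 + 326.268 + 427.5 = 774.8055 kJ/m²/yr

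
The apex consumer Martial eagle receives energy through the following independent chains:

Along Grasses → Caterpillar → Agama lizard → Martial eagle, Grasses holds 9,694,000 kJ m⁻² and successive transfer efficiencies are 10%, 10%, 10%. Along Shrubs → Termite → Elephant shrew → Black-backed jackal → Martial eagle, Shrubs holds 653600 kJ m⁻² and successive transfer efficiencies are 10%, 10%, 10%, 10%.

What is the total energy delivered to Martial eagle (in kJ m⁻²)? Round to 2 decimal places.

Via Grasses: 9694000 × 0.1 × 0.1 × 0.1 = 9694 kJ m⁻²
Via Shrubs: 653600 × 0.1 × 0.1 × 0.1 × 0.1 = 65.36 kJ m⁻²
Total at Martial eagle: 9694 + 65.36 = 9759.36 kJ m⁻²

9759.36 kJ m⁻²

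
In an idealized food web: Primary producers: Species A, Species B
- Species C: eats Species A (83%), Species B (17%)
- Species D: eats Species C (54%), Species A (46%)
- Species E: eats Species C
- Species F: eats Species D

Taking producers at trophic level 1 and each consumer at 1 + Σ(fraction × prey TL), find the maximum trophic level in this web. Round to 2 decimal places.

3.54

Species C: 1 + (0.83×1 + 0.17×1) = 2
Species D: 1 + (0.54×2 + 0.46×1) = 2.54
Species E: 1 + 2 = 3
Species F: 1 + 2.54 = 3.54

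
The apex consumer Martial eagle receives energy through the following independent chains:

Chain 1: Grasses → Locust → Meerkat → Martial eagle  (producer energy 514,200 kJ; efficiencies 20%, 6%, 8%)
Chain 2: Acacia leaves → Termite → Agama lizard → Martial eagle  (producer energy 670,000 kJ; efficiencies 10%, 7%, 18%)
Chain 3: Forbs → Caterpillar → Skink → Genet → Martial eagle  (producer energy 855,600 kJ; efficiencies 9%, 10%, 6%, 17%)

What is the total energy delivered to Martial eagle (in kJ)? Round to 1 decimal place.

Chain 1: 514200 × 0.2 × 0.06 × 0.08 = 493.632 kJ
Chain 2: 670000 × 0.1 × 0.07 × 0.18 = 844.2 kJ
Chain 3: 855600 × 0.09 × 0.1 × 0.06 × 0.17 = 78.54408 kJ
Total at Martial eagle: 493.632 + 844.2 + 78.54408 = 1416.37608 kJ

1416.4 kJ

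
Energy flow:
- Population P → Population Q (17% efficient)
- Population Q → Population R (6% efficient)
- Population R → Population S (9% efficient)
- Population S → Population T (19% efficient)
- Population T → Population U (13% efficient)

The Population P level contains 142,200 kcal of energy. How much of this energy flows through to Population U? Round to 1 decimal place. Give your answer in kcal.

3.2 kcal

Population Q: 142200 × 0.17 = 24174 kcal
Population R: 24174 × 0.06 = 1450.44 kcal
Population S: 1450.44 × 0.09 = 130.5396 kcal
Population T: 130.5396 × 0.19 = 24.802524 kcal
Population U: 24.802524 × 0.13 = 3.22432812 kcal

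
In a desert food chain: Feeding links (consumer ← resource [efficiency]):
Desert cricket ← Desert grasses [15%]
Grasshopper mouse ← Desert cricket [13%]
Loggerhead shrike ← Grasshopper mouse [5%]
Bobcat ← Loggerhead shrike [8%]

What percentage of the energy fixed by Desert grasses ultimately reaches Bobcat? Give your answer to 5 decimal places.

Product of link efficiencies: 0.15 × 0.13 × 0.05 × 0.08 = 0.000078
As a percentage: 0.000078 × 100 = 0.00780%

0.00780%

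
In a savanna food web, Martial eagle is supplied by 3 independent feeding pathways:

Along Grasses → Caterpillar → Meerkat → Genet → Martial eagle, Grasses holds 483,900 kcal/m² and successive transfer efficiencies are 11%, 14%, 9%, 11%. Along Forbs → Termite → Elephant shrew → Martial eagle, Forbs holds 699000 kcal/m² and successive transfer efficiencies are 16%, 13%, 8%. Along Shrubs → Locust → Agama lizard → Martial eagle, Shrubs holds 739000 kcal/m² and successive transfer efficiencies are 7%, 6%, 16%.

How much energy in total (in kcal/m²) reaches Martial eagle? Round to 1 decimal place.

Via Grasses: 483900 × 0.11 × 0.14 × 0.09 × 0.11 = 73.775394 kcal/m²
Via Forbs: 699000 × 0.16 × 0.13 × 0.08 = 1163.136 kcal/m²
Via Shrubs: 739000 × 0.07 × 0.06 × 0.16 = 496.608 kcal/m²
Total at Martial eagle: 73.775394 + 1163.136 + 496.608 = 1733.519394 kcal/m²

1733.5 kcal/m²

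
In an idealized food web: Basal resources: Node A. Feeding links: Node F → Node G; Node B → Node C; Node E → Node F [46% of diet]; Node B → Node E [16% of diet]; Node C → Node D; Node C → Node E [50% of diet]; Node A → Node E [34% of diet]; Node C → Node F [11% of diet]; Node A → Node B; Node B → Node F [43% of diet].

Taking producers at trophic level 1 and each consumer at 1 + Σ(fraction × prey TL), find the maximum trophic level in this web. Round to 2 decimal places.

Node B: 1 + 1 = 2
Node C: 1 + 2 = 3
Node D: 1 + 3 = 4
Node E: 1 + (0.5×3 + 0.16×2 + 0.34×1) = 3.16
Node F: 1 + (0.46×3.16 + 0.43×2 + 0.11×3) = 3.6436
Node G: 1 + 3.6436 = 4.6436

4.64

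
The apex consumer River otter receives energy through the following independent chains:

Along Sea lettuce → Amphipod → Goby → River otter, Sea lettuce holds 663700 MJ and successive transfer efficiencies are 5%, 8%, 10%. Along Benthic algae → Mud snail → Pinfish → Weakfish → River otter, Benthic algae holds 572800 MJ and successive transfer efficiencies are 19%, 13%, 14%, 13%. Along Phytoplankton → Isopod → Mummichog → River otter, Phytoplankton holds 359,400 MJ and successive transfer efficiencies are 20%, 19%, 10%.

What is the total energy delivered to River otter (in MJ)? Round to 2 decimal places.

1888.70 MJ

Via Sea lettuce: 663700 × 0.05 × 0.08 × 0.1 = 265.48 MJ
Via Benthic algae: 572800 × 0.19 × 0.13 × 0.14 × 0.13 = 257.496512 MJ
Via Phytoplankton: 359400 × 0.2 × 0.19 × 0.1 = 1365.72 MJ
Total at River otter: 265.48 + 257.496512 + 1365.72 = 1888.696512 MJ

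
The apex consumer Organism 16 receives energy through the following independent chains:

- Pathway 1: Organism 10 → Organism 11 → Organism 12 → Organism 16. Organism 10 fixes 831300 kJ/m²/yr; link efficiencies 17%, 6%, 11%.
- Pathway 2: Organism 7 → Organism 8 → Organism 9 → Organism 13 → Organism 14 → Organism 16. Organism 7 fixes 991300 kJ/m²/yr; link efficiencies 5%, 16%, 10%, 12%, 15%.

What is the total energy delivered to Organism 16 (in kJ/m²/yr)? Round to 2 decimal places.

946.99 kJ/m²/yr

Pathway 1: 831300 × 0.17 × 0.06 × 0.11 = 932.7186 kJ/m²/yr
Pathway 2: 991300 × 0.05 × 0.16 × 0.1 × 0.12 × 0.15 = 14.27472 kJ/m²/yr
Total at Organism 16: 932.7186 + 14.27472 = 946.99332 kJ/m²/yr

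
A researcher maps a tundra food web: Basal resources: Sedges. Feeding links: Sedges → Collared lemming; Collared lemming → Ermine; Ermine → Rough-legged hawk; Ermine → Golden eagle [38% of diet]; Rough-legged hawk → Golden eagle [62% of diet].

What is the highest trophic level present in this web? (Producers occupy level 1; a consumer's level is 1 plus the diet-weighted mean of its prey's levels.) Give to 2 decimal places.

Collared lemming: 1 + 1 = 2
Ermine: 1 + 2 = 3
Rough-legged hawk: 1 + 3 = 4
Golden eagle: 1 + (0.38×3 + 0.62×4) = 4.62

4.62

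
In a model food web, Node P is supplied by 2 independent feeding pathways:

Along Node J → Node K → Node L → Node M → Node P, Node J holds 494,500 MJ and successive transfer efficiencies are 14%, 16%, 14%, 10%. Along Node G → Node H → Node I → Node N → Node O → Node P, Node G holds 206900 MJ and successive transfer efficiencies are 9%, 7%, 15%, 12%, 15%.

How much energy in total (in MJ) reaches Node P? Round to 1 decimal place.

158.6 MJ

Via Node J: 494500 × 0.14 × 0.16 × 0.14 × 0.1 = 155.0752 MJ
Via Node G: 206900 × 0.09 × 0.07 × 0.15 × 0.12 × 0.15 = 3.519369 MJ
Total at Node P: 155.0752 + 3.519369 = 158.594569 MJ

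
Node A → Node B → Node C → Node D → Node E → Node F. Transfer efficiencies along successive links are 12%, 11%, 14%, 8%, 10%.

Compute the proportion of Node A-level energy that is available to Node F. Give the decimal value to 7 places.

Product of link efficiencies: 0.12 × 0.11 × 0.14 × 0.08 × 0.1 = 0.000014784

0.0000148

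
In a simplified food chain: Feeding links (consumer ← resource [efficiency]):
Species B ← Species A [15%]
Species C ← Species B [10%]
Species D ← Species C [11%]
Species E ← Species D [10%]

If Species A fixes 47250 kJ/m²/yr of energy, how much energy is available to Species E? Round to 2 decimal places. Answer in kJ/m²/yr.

7.80 kJ/m²/yr

Species B: 47250 × 0.15 = 7087.5 kJ/m²/yr
Species C: 7087.5 × 0.1 = 708.75 kJ/m²/yr
Species D: 708.75 × 0.11 = 77.9625 kJ/m²/yr
Species E: 77.9625 × 0.1 = 7.79625 kJ/m²/yr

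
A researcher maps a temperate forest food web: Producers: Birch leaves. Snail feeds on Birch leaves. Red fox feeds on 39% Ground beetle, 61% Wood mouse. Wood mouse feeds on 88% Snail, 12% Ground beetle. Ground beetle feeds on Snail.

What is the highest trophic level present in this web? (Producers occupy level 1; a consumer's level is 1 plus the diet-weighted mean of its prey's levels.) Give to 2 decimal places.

4.07

Snail: 1 + 1 = 2
Ground beetle: 1 + 2 = 3
Wood mouse: 1 + (0.88×2 + 0.12×3) = 3.12
Red fox: 1 + (0.39×3 + 0.61×3.12) = 4.0732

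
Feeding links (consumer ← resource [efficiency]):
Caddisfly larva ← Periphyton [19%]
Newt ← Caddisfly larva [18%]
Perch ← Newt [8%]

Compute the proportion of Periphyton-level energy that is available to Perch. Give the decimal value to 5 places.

0.00274

Product of link efficiencies: 0.19 × 0.18 × 0.08 = 0.002736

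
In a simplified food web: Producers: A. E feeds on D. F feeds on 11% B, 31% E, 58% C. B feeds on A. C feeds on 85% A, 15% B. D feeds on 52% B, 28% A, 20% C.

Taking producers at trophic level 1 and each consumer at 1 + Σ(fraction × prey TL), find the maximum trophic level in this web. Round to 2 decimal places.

3.75

B: 1 + 1 = 2
C: 1 + (0.85×1 + 0.15×2) = 2.15
D: 1 + (0.52×2 + 0.28×1 + 0.2×2.15) = 2.75
E: 1 + 2.75 = 3.75
F: 1 + (0.11×2 + 0.31×3.75 + 0.58×2.15) = 3.6295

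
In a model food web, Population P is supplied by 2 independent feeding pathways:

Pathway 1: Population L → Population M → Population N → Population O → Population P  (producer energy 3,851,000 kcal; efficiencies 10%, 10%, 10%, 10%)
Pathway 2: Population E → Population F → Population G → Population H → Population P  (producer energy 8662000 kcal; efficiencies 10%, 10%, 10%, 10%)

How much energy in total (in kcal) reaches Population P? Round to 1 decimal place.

Pathway 1: 3851000 × 0.1 × 0.1 × 0.1 × 0.1 = 385.1 kcal
Pathway 2: 8662000 × 0.1 × 0.1 × 0.1 × 0.1 = 866.2 kcal
Total at Population P: 385.1 + 866.2 = 1251.3 kcal

1251.3 kcal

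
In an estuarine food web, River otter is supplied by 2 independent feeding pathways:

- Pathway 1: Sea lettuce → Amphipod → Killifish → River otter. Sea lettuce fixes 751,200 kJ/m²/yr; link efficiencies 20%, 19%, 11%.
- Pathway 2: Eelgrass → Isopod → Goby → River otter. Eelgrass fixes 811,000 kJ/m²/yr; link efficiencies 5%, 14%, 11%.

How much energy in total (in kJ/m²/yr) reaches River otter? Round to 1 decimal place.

3764.5 kJ/m²/yr

Pathway 1: 751200 × 0.2 × 0.19 × 0.11 = 3140.016 kJ/m²/yr
Pathway 2: 811000 × 0.05 × 0.14 × 0.11 = 624.47 kJ/m²/yr
Total at River otter: 3140.016 + 624.47 = 3764.486 kJ/m²/yr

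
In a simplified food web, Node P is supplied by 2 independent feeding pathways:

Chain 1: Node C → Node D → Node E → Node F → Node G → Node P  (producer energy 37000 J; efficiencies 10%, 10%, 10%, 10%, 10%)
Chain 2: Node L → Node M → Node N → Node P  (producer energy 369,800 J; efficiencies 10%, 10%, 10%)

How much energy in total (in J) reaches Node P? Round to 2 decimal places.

370.17 J

Chain 1: 37000 × 0.1 × 0.1 × 0.1 × 0.1 × 0.1 = 0.37 J
Chain 2: 369800 × 0.1 × 0.1 × 0.1 = 369.8 J
Total at Node P: 0.37 + 369.8 = 370.17 J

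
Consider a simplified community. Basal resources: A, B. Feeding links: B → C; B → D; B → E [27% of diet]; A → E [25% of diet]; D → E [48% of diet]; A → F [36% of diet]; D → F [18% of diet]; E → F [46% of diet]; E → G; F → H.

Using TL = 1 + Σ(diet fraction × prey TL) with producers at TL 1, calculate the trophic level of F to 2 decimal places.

2.86

C: 1 + 1 = 2
D: 1 + 1 = 2
E: 1 + (0.27×1 + 0.25×1 + 0.48×2) = 2.48
F: 1 + (0.36×1 + 0.18×2 + 0.46×2.48) = 2.8608
G: 1 + 2.48 = 3.48
H: 1 + 2.8608 = 3.8608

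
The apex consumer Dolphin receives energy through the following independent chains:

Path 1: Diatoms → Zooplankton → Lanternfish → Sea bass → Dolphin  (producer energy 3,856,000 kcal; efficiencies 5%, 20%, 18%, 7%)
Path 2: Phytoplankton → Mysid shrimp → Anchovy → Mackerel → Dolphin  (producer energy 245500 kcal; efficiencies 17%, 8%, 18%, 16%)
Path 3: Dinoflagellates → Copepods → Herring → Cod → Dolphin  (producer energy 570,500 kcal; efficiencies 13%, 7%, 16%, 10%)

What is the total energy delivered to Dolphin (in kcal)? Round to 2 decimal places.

665.08 kcal

Path 1: 3856000 × 0.05 × 0.2 × 0.18 × 0.07 = 485.856 kcal
Path 2: 245500 × 0.17 × 0.08 × 0.18 × 0.16 = 96.15744 kcal
Path 3: 570500 × 0.13 × 0.07 × 0.16 × 0.1 = 83.0648 kcal
Total at Dolphin: 485.856 + 96.15744 + 83.0648 = 665.07824 kcal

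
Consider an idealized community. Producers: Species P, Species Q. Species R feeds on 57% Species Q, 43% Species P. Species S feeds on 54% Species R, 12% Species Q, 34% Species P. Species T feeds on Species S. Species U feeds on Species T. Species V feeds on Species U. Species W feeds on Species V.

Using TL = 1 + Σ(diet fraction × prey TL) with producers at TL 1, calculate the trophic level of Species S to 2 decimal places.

2.54

Species R: 1 + (0.57×1 + 0.43×1) = 2
Species S: 1 + (0.54×2 + 0.12×1 + 0.34×1) = 2.54
Species T: 1 + 2.54 = 3.54
Species U: 1 + 3.54 = 4.54
Species V: 1 + 4.54 = 5.54
Species W: 1 + 5.54 = 6.54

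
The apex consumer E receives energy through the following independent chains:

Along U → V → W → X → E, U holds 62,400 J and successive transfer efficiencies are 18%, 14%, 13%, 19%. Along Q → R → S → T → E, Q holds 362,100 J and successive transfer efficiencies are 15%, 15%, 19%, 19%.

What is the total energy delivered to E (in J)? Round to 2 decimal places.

Via U: 62400 × 0.18 × 0.14 × 0.13 × 0.19 = 38.840256 J
Via Q: 362100 × 0.15 × 0.15 × 0.19 × 0.19 = 294.115725 J
Total at E: 38.840256 + 294.115725 = 332.955981 J

332.96 J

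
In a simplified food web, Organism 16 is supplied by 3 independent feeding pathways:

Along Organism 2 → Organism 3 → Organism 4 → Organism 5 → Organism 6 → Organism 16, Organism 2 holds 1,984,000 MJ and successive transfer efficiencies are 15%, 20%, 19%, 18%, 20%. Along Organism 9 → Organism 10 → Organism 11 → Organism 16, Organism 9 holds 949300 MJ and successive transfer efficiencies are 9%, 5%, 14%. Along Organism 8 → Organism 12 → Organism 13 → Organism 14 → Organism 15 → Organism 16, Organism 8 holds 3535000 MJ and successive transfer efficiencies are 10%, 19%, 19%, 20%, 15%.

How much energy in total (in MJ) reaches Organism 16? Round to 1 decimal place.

Via Organism 2: 1984000 × 0.15 × 0.2 × 0.19 × 0.18 × 0.2 = 407.1168 MJ
Via Organism 9: 949300 × 0.09 × 0.05 × 0.14 = 598.059 MJ
Via Organism 8: 3535000 × 0.1 × 0.19 × 0.19 × 0.2 × 0.15 = 382.8405 MJ
Total at Organism 16: 407.1168 + 598.059 + 382.8405 = 1388.0163 MJ

1388.0 MJ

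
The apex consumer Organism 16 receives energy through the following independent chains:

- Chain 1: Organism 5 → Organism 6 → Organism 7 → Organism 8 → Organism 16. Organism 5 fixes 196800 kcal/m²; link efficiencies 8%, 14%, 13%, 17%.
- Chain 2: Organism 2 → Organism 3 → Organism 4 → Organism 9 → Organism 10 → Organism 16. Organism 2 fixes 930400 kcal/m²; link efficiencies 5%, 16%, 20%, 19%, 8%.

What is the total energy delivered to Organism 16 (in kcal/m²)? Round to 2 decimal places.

71.34 kcal/m²

Chain 1: 196800 × 0.08 × 0.14 × 0.13 × 0.17 = 48.711936 kcal/m²
Chain 2: 930400 × 0.05 × 0.16 × 0.2 × 0.19 × 0.08 = 22.627328 kcal/m²
Total at Organism 16: 48.711936 + 22.627328 = 71.339264 kcal/m²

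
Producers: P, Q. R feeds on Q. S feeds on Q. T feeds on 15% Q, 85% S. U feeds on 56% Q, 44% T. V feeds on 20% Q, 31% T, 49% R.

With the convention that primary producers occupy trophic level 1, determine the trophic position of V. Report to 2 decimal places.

R: 1 + 1 = 2
S: 1 + 1 = 2
T: 1 + (0.15×1 + 0.85×2) = 2.85
U: 1 + (0.56×1 + 0.44×2.85) = 2.814
V: 1 + (0.2×1 + 0.31×2.85 + 0.49×2) = 3.0635

3.06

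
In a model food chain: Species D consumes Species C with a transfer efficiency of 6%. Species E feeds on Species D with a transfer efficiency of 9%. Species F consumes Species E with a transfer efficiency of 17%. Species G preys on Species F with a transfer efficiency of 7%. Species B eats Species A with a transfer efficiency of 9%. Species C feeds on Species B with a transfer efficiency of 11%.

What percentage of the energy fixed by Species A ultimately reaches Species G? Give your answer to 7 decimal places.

Product of link efficiencies: 0.09 × 0.11 × 0.06 × 0.09 × 0.17 × 0.07 = 0.000000636174
As a percentage: 0.000000636174 × 100 = 0.0000636%

0.0000636%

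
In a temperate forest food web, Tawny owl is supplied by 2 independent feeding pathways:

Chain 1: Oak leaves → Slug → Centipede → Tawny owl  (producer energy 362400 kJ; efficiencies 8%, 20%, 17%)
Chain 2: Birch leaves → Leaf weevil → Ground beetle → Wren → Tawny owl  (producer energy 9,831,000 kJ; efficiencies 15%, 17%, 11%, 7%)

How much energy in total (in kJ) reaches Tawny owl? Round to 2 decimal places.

2916.04 kJ

Chain 1: 362400 × 0.08 × 0.2 × 0.17 = 985.728 kJ
Chain 2: 9831000 × 0.15 × 0.17 × 0.11 × 0.07 = 1930.31685 kJ
Total at Tawny owl: 985.728 + 1930.31685 = 2916.04485 kJ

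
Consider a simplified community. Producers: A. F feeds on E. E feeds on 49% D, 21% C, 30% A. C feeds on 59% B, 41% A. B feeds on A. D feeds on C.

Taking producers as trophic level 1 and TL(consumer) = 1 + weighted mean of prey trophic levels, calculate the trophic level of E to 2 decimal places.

3.60

B: 1 + 1 = 2
C: 1 + (0.59×2 + 0.41×1) = 2.59
D: 1 + 2.59 = 3.59
E: 1 + (0.49×3.59 + 0.21×2.59 + 0.3×1) = 3.603
F: 1 + 3.603 = 4.603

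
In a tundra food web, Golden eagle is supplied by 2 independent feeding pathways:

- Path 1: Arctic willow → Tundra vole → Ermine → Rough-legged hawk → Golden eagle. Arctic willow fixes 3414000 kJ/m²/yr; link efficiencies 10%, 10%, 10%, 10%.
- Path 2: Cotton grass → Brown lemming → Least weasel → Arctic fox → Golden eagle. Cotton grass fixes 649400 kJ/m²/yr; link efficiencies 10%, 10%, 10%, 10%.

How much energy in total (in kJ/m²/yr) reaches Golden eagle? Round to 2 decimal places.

Path 1: 3414000 × 0.1 × 0.1 × 0.1 × 0.1 = 341.4 kJ/m²/yr
Path 2: 649400 × 0.1 × 0.1 × 0.1 × 0.1 = 64.94 kJ/m²/yr
Total at Golden eagle: 341.4 + 64.94 = 406.34 kJ/m²/yr

406.34 kJ/m²/yr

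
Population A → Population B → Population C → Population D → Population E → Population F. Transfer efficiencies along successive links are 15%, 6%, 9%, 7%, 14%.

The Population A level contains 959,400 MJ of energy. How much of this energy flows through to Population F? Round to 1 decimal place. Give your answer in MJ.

Population B: 959400 × 0.15 = 143910 MJ
Population C: 143910 × 0.06 = 8634.6 MJ
Population D: 8634.6 × 0.09 = 777.114 MJ
Population E: 777.114 × 0.07 = 54.39798 MJ
Population F: 54.39798 × 0.14 = 7.6157172 MJ

7.6 MJ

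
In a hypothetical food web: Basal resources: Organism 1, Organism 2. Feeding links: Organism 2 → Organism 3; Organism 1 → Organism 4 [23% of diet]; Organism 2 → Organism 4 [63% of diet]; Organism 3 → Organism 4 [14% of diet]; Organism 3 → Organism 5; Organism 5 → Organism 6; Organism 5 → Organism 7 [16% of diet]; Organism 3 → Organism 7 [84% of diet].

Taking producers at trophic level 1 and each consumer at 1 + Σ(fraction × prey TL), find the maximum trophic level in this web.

Organism 3: 1 + 1 = 2
Organism 4: 1 + (0.23×1 + 0.63×1 + 0.14×2) = 2.14
Organism 5: 1 + 2 = 3
Organism 6: 1 + 3 = 4
Organism 7: 1 + (0.16×3 + 0.84×2) = 3.16

4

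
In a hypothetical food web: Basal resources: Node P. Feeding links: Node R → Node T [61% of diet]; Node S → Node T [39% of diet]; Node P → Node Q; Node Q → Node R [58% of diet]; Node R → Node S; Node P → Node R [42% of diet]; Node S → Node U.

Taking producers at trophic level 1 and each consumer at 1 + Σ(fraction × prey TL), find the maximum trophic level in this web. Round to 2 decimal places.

Node Q: 1 + 1 = 2
Node R: 1 + (0.42×1 + 0.58×2) = 2.58
Node S: 1 + 2.58 = 3.58
Node T: 1 + (0.39×3.58 + 0.61×2.58) = 3.97
Node U: 1 + 3.58 = 4.58

4.58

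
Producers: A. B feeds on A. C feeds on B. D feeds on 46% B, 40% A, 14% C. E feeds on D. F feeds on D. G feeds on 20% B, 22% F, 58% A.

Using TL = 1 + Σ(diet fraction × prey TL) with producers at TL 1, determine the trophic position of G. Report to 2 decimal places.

2.80

B: 1 + 1 = 2
C: 1 + 2 = 3
D: 1 + (0.46×2 + 0.4×1 + 0.14×3) = 2.74
E: 1 + 2.74 = 3.74
F: 1 + 2.74 = 3.74
G: 1 + (0.2×2 + 0.22×3.74 + 0.58×1) = 2.8028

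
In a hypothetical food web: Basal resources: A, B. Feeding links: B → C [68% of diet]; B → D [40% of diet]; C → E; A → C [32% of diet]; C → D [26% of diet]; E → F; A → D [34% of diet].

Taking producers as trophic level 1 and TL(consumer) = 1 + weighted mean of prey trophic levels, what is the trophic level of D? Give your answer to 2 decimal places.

C: 1 + (0.68×1 + 0.32×1) = 2
D: 1 + (0.34×1 + 0.26×2 + 0.4×1) = 2.26
E: 1 + 2 = 3
F: 1 + 3 = 4

2.26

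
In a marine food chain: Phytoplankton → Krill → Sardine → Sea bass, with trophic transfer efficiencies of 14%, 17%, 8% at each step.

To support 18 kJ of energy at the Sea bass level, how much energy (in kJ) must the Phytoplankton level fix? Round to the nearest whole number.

9454 kJ

Cumulative transfer efficiency: 0.14 × 0.17 × 0.08 = 0.001904
Phytoplankton energy = 18 / 0.001904 = 9454 kJ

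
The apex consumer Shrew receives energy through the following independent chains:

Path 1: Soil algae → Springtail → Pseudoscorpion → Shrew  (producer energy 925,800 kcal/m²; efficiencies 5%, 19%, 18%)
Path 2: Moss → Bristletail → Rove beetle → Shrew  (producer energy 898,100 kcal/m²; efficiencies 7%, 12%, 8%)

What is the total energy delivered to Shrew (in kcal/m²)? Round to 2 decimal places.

2186.64 kcal/m²

Path 1: 925800 × 0.05 × 0.19 × 0.18 = 1583.118 kcal/m²
Path 2: 898100 × 0.07 × 0.12 × 0.08 = 603.5232 kcal/m²
Total at Shrew: 1583.118 + 603.5232 = 2186.6412 kcal/m²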